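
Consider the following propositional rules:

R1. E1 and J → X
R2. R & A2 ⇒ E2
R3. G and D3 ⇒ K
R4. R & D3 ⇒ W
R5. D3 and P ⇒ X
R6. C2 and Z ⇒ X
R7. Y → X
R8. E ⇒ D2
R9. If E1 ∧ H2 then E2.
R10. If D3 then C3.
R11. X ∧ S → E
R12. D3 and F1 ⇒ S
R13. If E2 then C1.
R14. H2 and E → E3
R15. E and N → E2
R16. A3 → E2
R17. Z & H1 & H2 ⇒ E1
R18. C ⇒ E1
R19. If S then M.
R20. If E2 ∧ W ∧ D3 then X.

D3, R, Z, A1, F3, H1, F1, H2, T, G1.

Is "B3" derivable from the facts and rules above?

No

Forward chaining from the given facts derives: W, C3, S, E1, M, E2, C1, X, E, E3, D2.
No rule has B3 as its conclusion, and it is not among the given facts.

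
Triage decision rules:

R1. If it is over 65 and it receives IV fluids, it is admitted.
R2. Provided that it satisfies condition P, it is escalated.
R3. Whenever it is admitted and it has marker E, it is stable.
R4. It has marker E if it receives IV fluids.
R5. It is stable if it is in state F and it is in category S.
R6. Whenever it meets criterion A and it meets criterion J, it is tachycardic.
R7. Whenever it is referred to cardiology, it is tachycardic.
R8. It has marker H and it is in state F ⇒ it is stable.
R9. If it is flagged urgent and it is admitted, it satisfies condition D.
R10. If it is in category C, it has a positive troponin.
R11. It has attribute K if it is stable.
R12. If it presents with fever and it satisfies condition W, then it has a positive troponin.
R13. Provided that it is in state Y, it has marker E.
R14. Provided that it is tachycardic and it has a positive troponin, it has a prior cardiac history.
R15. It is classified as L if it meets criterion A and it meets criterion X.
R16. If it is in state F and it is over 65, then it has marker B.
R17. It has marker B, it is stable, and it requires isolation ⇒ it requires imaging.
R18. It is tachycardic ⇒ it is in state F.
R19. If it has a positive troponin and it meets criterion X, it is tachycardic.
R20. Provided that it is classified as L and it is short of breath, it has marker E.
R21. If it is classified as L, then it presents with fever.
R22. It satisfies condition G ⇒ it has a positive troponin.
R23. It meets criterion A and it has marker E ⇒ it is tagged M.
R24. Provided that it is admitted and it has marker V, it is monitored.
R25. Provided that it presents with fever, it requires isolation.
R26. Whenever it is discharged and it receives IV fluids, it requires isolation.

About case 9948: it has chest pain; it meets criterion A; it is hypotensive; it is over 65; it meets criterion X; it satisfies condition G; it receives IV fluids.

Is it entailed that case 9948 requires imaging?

By R1 (it is over 65, it receives IV fluids): it is admitted.
By R4 (it receives IV fluids): it has marker E.
By R15 (it meets criterion A, it meets criterion X): it is classified as L.
By R21 (it is classified as L): it presents with fever.
By R22 (it satisfies condition G): it has a positive troponin.
By R25 (it presents with fever): it requires isolation.
By R3 (it is admitted, it has marker E): it is stable.
By R19 (it has a positive troponin, it meets criterion X): it is tachycardic.
By R18 (it is tachycardic): it is in state F.
By R16 (it is in state F, it is over 65): it has marker B.
By R17 (it has marker B, it is stable, it requires isolation): it requires imaging.

Yes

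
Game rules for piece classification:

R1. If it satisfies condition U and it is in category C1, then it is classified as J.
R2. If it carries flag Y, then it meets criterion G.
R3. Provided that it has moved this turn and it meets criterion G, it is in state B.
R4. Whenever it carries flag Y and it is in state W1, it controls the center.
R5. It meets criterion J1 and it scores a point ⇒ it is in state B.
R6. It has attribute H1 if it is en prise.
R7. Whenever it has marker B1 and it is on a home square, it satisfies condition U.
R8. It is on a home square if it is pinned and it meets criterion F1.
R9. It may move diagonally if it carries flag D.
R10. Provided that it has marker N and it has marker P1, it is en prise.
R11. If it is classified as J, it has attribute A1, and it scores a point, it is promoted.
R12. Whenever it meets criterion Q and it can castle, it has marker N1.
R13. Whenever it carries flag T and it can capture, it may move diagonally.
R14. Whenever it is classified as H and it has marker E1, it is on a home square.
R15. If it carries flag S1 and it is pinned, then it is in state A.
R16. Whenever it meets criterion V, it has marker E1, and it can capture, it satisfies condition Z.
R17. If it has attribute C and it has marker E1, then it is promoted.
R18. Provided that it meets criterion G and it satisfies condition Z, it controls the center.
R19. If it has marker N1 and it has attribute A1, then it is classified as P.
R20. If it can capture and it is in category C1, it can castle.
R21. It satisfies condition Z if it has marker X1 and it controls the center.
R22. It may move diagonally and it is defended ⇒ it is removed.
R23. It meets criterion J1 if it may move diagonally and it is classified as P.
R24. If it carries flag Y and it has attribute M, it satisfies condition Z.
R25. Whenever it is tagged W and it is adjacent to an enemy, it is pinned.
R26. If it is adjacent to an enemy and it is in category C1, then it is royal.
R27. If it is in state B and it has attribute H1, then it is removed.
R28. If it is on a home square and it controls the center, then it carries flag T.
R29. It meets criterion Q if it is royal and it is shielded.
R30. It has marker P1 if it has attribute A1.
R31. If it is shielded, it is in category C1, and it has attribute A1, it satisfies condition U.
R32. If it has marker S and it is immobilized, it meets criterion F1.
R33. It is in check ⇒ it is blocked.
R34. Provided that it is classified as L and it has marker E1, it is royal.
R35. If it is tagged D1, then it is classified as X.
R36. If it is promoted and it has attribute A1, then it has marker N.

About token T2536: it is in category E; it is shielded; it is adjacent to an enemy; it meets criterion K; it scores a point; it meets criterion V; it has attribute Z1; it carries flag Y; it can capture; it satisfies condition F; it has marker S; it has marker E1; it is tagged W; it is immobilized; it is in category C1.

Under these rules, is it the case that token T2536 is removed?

No

Forward chaining from the given facts derives: meets criterion G, satisfies condition Z, controls the center, can castle, is pinned, is royal, meets criterion Q, meets criterion F1, is on a home square, has marker N1, carries flag T, may move diagonally.
Rules concluding "it is removed": R22 needs "it is defended"; R27 needs "it is in state B" — none of these are established.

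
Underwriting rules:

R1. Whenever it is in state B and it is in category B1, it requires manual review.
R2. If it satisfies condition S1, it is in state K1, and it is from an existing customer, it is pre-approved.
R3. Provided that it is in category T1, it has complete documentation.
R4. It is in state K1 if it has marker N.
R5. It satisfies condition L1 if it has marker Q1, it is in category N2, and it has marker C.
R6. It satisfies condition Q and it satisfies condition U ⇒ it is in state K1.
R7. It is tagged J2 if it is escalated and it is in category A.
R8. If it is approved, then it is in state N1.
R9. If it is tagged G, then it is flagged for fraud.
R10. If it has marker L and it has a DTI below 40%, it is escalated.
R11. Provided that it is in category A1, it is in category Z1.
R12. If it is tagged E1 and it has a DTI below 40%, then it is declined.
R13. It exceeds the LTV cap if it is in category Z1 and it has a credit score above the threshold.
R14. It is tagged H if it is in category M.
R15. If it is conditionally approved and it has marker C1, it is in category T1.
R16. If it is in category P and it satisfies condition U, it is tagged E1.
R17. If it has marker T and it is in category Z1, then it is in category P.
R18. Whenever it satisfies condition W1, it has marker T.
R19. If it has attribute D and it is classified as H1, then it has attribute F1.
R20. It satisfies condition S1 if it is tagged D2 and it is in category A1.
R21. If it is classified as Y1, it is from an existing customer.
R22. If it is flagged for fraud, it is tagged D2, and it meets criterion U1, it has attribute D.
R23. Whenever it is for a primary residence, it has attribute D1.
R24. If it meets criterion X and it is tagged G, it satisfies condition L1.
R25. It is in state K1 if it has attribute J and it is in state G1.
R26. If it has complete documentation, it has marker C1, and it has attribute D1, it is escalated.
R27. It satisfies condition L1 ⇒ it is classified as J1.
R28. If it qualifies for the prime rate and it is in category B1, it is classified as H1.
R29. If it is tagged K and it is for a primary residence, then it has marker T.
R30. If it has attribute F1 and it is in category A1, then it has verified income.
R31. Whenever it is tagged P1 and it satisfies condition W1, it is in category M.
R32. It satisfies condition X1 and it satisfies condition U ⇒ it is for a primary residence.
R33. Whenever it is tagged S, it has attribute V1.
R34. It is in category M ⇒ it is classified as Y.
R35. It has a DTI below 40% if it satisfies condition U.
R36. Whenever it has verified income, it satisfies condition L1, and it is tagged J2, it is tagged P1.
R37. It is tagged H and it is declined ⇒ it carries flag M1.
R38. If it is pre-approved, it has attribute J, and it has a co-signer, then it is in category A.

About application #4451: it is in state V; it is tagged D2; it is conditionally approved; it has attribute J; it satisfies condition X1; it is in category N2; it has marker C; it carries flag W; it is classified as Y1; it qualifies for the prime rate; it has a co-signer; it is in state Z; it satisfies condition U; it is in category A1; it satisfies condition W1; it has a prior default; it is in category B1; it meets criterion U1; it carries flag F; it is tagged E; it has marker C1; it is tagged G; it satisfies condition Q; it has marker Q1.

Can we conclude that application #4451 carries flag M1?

Yes

By R5 (it has marker Q1, it is in category N2, it has marker C): it satisfies condition L1.
By R6 (it satisfies condition Q, it satisfies condition U): it is in state K1.
By R9 (it is tagged G): it is flagged for fraud.
By R11 (it is in category A1): it is in category Z1.
By R15 (it is conditionally approved, it has marker C1): it is in category T1.
By R18 (it satisfies condition W1): it has marker T.
By R20 (it is tagged D2, it is in category A1): it satisfies condition S1.
By R21 (it is classified as Y1): it is from an existing customer.
By R22 (it is flagged for fraud, it is tagged D2, it meets criterion U1): it has attribute D.
By R28 (it qualifies for the prime rate, it is in category B1): it is classified as H1.
By R32 (it satisfies condition X1, it satisfies condition U): it is for a primary residence.
By R35 (it satisfies condition U): it has a DTI below 40%.
By R2 (it satisfies condition S1, it is in state K1, it is from an existing customer): it is pre-approved.
By R3 (it is in category T1): it has complete documentation.
By R17 (it has marker T, it is in category Z1): it is in category P.
By R19 (it has attribute D, it is classified as H1): it has attribute F1.
By R23 (it is for a primary residence): it has attribute D1.
By R26 (it has complete documentation, it has marker C1, it has attribute D1): it is escalated.
By R30 (it has attribute F1, it is in category A1): it has verified income.
By R38 (it is pre-approved, it has attribute J, it has a co-signer): it is in category A.
By R7 (it is escalated, it is in category A): it is tagged J2.
By R16 (it is in category P, it satisfies condition U): it is tagged E1.
By R36 (it has verified income, it satisfies condition L1, it is tagged J2): it is tagged P1.
By R12 (it is tagged E1, it has a DTI below 40%): it is declined.
By R31 (it is tagged P1, it satisfies condition W1): it is in category M.
By R14 (it is in category M): it is tagged H.
By R37 (it is tagged H, it is declined): it carries flag M1.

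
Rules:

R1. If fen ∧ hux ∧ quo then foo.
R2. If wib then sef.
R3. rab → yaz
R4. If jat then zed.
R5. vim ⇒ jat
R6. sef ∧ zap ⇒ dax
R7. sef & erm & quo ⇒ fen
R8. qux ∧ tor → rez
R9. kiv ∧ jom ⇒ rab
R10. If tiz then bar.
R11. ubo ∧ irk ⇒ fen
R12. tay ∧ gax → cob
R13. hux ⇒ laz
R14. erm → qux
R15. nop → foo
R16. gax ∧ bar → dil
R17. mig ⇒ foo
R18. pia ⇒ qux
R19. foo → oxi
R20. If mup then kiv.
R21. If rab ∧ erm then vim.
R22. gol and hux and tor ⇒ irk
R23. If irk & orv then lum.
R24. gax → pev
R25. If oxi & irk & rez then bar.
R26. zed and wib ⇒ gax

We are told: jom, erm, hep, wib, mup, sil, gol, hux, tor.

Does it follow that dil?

Forward chaining from the given facts derives: sef, laz, qux, kiv, irk, rez, rab, vim, yaz, jat, zed, gax, pev.
The only rule concluding dil is R16, which needs bar; that is never established.

No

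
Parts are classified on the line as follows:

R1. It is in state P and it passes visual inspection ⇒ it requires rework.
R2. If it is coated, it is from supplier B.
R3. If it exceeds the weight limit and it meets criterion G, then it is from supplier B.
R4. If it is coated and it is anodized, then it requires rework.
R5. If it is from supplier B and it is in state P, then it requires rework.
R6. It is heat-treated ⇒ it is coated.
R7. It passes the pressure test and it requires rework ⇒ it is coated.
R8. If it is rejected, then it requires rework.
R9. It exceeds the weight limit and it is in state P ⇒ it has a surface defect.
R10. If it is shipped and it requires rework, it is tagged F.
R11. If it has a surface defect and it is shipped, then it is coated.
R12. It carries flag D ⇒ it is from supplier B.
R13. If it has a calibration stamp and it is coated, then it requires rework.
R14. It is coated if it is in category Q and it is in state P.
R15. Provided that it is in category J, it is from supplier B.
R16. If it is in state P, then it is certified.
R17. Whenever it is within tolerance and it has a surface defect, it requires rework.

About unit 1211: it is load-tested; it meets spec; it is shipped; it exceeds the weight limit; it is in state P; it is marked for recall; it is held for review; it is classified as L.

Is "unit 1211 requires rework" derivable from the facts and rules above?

By R9 (it exceeds the weight limit, it is in state P): it has a surface defect.
By R11 (it has a surface defect, it is shipped): it is coated.
By R2 (it is coated): it is from supplier B.
By R5 (it is from supplier B, it is in state P): it requires rework.

Yes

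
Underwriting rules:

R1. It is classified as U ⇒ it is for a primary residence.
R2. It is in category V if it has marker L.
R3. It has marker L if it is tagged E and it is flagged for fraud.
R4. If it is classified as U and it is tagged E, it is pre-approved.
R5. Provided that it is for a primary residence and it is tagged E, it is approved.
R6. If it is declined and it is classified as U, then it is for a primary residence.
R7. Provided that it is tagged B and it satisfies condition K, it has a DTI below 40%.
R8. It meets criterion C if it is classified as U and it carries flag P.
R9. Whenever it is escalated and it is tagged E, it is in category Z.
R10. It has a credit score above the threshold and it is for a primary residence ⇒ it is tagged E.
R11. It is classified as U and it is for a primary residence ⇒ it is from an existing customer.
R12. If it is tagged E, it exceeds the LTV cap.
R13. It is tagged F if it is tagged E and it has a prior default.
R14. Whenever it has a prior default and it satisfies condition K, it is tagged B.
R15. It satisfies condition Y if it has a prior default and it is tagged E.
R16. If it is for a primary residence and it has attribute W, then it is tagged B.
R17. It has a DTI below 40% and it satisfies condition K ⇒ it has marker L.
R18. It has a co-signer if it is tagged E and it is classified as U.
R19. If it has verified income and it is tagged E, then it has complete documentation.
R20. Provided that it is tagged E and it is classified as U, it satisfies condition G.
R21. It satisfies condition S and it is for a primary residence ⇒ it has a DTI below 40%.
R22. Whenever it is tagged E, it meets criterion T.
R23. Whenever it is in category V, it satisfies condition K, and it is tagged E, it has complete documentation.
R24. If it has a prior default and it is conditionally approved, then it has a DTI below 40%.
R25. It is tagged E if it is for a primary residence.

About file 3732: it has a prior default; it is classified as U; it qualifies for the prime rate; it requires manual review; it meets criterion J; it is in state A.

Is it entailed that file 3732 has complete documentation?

No

Forward chaining from the given facts derives: is for a primary residence, is from an existing customer, is tagged E, is pre-approved, is approved, exceeds the LTV cap, is tagged F, satisfies condition Y, has a co-signer, satisfies condition G, meets criterion T.
Rules concluding "it has complete documentation": R19 needs "it has verified income"; R23 needs "it is in category V" — none of these are established.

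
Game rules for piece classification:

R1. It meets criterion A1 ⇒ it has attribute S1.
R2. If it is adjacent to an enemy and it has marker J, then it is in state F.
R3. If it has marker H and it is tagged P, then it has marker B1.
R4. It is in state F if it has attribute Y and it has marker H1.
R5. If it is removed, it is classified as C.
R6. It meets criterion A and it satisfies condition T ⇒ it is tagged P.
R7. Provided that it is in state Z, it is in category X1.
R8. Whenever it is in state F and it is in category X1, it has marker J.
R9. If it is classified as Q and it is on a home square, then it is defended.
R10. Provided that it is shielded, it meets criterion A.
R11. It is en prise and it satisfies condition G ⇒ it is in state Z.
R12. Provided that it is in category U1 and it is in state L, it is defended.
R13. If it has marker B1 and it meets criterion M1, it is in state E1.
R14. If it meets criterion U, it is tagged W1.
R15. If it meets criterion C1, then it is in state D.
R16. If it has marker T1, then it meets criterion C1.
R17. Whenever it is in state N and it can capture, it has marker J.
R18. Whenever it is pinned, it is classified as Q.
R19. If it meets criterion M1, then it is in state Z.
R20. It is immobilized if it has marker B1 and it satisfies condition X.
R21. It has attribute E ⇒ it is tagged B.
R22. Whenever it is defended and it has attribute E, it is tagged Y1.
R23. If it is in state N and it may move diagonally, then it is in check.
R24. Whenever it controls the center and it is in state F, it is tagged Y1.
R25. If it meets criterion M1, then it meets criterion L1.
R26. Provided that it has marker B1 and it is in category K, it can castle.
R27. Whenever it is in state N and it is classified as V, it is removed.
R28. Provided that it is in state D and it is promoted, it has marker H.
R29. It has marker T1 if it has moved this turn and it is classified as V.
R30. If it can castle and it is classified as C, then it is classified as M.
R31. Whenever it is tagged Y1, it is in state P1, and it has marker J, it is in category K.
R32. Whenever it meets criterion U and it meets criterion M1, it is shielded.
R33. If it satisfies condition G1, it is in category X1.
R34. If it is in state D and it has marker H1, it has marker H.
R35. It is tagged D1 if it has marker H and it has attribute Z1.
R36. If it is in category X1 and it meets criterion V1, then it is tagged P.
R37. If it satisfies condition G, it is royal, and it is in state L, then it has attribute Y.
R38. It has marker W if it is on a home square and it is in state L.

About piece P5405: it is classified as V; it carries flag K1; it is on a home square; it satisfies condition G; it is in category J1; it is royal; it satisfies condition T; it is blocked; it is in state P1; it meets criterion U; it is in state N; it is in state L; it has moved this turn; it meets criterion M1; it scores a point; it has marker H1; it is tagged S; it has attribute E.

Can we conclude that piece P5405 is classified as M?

No

Forward chaining from the given facts derives: is tagged W1, is in state Z, is tagged B, meets criterion L1, is removed, has marker T1, is shielded, has attribute Y, has marker W, is in state F, is classified as C, is in category X1, has marker J, meets criterion A, meets criterion C1, is tagged P, is in state D, has marker H, has marker B1, is in state E1.
The only rule concluding "it is classified as M" is R30, which needs "it can castle"; that is never established.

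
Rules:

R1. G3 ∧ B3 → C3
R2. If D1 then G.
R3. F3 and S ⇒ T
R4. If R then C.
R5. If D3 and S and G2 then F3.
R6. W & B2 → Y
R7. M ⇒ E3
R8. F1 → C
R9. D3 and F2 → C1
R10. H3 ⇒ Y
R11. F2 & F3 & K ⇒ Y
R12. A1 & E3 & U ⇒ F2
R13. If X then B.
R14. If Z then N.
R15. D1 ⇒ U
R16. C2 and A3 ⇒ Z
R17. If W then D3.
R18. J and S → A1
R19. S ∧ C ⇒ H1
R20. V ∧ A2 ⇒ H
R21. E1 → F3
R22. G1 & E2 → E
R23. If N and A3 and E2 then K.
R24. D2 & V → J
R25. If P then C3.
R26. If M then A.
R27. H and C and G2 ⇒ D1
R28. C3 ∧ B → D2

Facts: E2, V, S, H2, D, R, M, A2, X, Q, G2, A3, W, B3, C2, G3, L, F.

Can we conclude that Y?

Yes

C3  (by R1: G3, B3)
C  (by R4: R)
E3  (by R7: M)
B  (by R13: X)
Z  (by R16: C2, A3)
D3  (by R17: W)
H  (by R20: V, A2)
D1  (by R27: H, C, G2)
D2  (by R28: C3, B)
F3  (by R5: D3, S, G2)
N  (by R14: Z)
U  (by R15: D1)
K  (by R23: N, A3, E2)
J  (by R24: D2, V)
A1  (by R18: J, S)
F2  (by R12: A1, E3, U)
Y  (by R11: F2, F3, K)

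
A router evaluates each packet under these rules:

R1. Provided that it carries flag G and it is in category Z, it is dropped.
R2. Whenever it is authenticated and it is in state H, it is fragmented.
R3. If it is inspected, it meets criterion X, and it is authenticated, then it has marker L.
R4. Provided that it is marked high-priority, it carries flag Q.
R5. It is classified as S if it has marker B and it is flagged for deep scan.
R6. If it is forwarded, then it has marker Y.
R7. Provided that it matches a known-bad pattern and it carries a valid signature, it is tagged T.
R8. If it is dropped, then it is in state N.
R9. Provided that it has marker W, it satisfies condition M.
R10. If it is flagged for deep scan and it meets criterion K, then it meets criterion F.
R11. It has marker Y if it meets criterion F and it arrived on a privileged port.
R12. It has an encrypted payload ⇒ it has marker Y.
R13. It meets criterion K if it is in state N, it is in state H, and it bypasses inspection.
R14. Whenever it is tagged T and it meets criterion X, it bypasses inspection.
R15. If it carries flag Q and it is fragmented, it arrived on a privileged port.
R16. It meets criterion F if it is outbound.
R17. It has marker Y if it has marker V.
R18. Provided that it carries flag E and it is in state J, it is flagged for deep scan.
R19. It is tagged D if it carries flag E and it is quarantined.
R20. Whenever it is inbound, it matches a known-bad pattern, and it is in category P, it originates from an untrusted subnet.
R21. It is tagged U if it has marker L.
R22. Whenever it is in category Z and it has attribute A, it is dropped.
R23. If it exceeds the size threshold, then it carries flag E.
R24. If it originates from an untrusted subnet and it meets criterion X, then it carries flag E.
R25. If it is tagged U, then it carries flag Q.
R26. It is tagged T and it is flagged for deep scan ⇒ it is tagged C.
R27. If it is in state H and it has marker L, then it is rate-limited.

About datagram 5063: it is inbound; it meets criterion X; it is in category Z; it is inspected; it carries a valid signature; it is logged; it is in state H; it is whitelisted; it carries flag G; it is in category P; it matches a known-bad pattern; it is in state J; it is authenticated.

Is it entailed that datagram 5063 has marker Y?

Yes

By R1 (it carries flag G, it is in category Z): it is dropped.
By R2 (it is authenticated, it is in state H): it is fragmented.
By R3 (it is inspected, it meets criterion X, it is authenticated): it has marker L.
By R7 (it matches a known-bad pattern, it carries a valid signature): it is tagged T.
By R8 (it is dropped): it is in state N.
By R14 (it is tagged T, it meets criterion X): it bypasses inspection.
By R20 (it is inbound, it matches a known-bad pattern, it is in category P): it originates from an untrusted subnet.
By R21 (it has marker L): it is tagged U.
By R24 (it originates from an untrusted subnet, it meets criterion X): it carries flag E.
By R25 (it is tagged U): it carries flag Q.
By R13 (it is in state N, it is in state H, it bypasses inspection): it meets criterion K.
By R15 (it carries flag Q, it is fragmented): it arrived on a privileged port.
By R18 (it carries flag E, it is in state J): it is flagged for deep scan.
By R10 (it is flagged for deep scan, it meets criterion K): it meets criterion F.
By R11 (it meets criterion F, it arrived on a privileged port): it has marker Y.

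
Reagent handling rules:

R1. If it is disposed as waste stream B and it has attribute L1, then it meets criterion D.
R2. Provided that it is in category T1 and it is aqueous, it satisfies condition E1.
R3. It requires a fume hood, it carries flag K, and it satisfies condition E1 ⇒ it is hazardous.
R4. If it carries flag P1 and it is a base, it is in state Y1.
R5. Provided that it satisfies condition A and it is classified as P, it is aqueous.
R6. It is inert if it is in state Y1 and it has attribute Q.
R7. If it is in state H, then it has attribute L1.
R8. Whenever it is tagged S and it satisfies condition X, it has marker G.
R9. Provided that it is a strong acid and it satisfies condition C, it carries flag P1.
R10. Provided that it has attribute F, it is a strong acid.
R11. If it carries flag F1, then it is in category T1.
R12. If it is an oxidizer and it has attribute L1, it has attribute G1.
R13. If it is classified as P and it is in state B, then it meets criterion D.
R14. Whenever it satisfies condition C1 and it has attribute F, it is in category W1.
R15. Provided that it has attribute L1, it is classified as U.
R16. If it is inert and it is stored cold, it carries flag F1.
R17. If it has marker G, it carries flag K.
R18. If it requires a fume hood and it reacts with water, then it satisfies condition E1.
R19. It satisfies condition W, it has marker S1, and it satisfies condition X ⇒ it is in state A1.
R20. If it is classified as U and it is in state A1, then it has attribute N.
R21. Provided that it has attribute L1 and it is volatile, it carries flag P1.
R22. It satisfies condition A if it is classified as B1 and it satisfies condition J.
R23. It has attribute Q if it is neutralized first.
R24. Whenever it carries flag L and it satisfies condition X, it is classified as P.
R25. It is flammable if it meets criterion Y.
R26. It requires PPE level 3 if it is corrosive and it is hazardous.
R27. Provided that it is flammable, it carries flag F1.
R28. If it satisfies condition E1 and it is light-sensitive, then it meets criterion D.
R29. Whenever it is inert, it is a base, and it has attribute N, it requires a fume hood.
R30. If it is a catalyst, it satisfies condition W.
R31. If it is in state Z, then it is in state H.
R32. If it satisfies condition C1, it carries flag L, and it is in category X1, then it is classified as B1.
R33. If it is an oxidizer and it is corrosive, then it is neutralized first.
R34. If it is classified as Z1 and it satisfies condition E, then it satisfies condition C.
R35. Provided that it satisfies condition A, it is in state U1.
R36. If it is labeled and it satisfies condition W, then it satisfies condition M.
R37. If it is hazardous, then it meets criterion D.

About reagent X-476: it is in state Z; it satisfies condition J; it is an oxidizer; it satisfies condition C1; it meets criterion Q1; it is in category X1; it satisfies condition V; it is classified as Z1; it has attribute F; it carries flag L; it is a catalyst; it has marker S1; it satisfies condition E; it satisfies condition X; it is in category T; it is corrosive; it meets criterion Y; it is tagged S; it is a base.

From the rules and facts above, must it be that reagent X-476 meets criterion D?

Yes

By R8 (it is tagged S, it satisfies condition X): it has marker G.
By R10 (it has attribute F): it is a strong acid.
By R17 (it has marker G): it carries flag K.
By R24 (it carries flag L, it satisfies condition X): it is classified as P.
By R25 (it meets criterion Y): it is flammable.
By R27 (it is flammable): it carries flag F1.
By R30 (it is a catalyst): it satisfies condition W.
By R31 (it is in state Z): it is in state H.
By R32 (it satisfies condition C1, it carries flag L, it is in category X1): it is classified as B1.
By R33 (it is an oxidizer, it is corrosive): it is neutralized first.
By R34 (it is classified as Z1, it satisfies condition E): it satisfies condition C.
By R7 (it is in state H): it has attribute L1.
By R9 (it is a strong acid, it satisfies condition C): it carries flag P1.
By R11 (it carries flag F1): it is in category T1.
By R15 (it has attribute L1): it is classified as U.
By R19 (it satisfies condition W, it has marker S1, it satisfies condition X): it is in state A1.
By R20 (it is classified as U, it is in state A1): it has attribute N.
By R22 (it is classified as B1, it satisfies condition J): it satisfies condition A.
By R23 (it is neutralized first): it has attribute Q.
By R4 (it carries flag P1, it is a base): it is in state Y1.
By R5 (it satisfies condition A, it is classified as P): it is aqueous.
By R6 (it is in state Y1, it has attribute Q): it is inert.
By R29 (it is inert, it is a base, it has attribute N): it requires a fume hood.
By R2 (it is in category T1, it is aqueous): it satisfies condition E1.
By R3 (it requires a fume hood, it carries flag K, it satisfies condition E1): it is hazardous.
By R37 (it is hazardous): it meets criterion D.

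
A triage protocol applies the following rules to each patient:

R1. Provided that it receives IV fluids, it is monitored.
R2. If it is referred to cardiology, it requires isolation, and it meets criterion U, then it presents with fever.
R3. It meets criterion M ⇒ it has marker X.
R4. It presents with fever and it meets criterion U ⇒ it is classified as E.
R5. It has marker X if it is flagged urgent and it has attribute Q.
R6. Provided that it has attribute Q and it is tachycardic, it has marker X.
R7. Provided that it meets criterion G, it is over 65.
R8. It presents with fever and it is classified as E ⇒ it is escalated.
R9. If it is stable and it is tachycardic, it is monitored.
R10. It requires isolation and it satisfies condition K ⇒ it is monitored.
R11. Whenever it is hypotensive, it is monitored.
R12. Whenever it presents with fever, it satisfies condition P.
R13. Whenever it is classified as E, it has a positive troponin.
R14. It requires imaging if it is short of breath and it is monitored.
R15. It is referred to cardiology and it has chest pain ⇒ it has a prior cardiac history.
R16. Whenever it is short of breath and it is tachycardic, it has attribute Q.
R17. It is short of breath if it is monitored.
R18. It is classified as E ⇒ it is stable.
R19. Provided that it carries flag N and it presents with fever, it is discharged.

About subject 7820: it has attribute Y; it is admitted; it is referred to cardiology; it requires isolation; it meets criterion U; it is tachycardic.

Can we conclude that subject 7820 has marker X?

By R2 (it is referred to cardiology, it requires isolation, it meets criterion U): it presents with fever.
By R4 (it presents with fever, it meets criterion U): it is classified as E.
By R18 (it is classified as E): it is stable.
By R9 (it is stable, it is tachycardic): it is monitored.
By R17 (it is monitored): it is short of breath.
By R16 (it is short of breath, it is tachycardic): it has attribute Q.
By R6 (it has attribute Q, it is tachycardic): it has marker X.

Yes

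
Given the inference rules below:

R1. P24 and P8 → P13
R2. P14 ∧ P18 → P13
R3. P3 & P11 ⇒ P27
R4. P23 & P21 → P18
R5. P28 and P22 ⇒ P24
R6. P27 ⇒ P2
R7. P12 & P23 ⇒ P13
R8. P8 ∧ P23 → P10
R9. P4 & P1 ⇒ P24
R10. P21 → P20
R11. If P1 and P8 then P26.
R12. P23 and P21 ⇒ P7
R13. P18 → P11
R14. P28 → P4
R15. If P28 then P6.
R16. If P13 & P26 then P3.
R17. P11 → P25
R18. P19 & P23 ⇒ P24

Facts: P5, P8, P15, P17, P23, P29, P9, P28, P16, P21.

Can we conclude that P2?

Forward chaining from the given facts derives: P18, P10, P20, P7, P11, P4, P6, P25.
The only rule concluding P2 is R6, which needs P27; that is never established.

No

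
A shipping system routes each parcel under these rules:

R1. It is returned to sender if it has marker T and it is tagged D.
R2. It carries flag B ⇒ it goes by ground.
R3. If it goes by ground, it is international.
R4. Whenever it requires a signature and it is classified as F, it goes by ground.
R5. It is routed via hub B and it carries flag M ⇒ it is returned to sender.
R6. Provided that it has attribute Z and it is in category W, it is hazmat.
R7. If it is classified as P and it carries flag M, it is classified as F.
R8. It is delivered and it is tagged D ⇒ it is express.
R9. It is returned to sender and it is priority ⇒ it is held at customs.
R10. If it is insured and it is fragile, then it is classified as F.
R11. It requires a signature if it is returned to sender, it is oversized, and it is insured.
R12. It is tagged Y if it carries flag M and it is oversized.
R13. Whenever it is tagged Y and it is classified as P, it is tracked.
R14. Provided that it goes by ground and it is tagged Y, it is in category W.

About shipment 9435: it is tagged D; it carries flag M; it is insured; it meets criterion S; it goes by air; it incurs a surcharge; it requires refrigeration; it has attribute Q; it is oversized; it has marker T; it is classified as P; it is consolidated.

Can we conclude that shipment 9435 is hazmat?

No

Forward chaining from the given facts derives: is returned to sender, is classified as F, requires a signature, is tagged Y, is tracked, goes by ground, is in category W, is international.
The only rule concluding "it is hazmat" is R6, which needs "it has attribute Z"; that is never established.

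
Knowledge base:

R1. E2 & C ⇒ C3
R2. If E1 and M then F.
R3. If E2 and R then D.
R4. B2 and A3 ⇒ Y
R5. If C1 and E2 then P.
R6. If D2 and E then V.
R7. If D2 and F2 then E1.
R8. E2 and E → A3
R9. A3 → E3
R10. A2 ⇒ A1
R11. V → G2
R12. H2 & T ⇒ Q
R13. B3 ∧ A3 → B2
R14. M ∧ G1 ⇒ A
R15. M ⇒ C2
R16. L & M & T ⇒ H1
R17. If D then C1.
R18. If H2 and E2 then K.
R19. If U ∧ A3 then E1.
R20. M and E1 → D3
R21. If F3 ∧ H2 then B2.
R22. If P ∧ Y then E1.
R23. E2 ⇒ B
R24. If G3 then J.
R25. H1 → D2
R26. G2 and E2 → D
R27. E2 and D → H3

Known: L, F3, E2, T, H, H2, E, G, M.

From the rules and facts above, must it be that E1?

Yes

A3  (by R8: E2, E)
H1  (by R16: L, M, T)
B2  (by R21: F3, H2)
D2  (by R25: H1)
Y  (by R4: B2, A3)
V  (by R6: D2, E)
G2  (by R11: V)
D  (by R26: G2, E2)
C1  (by R17: D)
P  (by R5: C1, E2)
E1  (by R22: P, Y)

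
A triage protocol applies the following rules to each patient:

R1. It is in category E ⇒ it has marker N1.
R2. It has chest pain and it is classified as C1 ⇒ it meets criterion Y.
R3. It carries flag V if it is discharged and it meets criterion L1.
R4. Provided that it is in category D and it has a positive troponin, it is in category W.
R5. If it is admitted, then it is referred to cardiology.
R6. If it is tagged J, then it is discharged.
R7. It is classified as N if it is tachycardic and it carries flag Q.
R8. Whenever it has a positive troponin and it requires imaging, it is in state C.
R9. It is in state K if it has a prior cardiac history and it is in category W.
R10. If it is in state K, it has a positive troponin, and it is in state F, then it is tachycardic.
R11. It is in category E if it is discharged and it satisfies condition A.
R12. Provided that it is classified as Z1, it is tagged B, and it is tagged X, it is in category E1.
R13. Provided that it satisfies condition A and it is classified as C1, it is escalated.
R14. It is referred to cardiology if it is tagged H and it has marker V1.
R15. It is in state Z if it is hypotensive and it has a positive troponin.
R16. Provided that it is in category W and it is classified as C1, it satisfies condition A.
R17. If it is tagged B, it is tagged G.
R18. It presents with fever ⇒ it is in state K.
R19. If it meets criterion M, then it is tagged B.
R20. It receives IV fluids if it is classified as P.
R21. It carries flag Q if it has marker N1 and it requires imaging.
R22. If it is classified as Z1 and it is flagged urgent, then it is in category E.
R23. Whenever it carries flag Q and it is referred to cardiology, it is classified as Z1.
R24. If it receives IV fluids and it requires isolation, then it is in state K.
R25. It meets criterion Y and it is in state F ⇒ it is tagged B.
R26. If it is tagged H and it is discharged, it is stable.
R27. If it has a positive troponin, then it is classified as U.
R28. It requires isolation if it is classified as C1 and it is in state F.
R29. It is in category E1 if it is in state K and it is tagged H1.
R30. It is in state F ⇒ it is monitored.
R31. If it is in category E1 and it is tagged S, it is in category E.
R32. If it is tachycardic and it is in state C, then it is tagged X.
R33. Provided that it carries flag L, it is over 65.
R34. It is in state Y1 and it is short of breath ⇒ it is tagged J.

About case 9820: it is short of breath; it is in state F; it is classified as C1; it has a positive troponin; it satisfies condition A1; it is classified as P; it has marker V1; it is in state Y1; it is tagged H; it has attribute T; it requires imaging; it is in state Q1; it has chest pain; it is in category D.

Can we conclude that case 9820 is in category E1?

By R2 (it has chest pain, it is classified as C1): it meets criterion Y.
By R4 (it is in category D, it has a positive troponin): it is in category W.
By R8 (it has a positive troponin, it requires imaging): it is in state C.
By R14 (it is tagged H, it has marker V1): it is referred to cardiology.
By R16 (it is in category W, it is classified as C1): it satisfies condition A.
By R20 (it is classified as P): it receives IV fluids.
By R25 (it meets criterion Y, it is in state F): it is tagged B.
By R28 (it is classified as C1, it is in state F): it requires isolation.
By R34 (it is in state Y1, it is short of breath): it is tagged J.
By R6 (it is tagged J): it is discharged.
By R11 (it is discharged, it satisfies condition A): it is in category E.
By R24 (it receives IV fluids, it requires isolation): it is in state K.
By R1 (it is in category E): it has marker N1.
By R10 (it is in state K, it has a positive troponin, it is in state F): it is tachycardic.
By R21 (it has marker N1, it requires imaging): it carries flag Q.
By R23 (it carries flag Q, it is referred to cardiology): it is classified as Z1.
By R32 (it is tachycardic, it is in state C): it is tagged X.
By R12 (it is classified as Z1, it is tagged B, it is tagged X): it is in category E1.

Yes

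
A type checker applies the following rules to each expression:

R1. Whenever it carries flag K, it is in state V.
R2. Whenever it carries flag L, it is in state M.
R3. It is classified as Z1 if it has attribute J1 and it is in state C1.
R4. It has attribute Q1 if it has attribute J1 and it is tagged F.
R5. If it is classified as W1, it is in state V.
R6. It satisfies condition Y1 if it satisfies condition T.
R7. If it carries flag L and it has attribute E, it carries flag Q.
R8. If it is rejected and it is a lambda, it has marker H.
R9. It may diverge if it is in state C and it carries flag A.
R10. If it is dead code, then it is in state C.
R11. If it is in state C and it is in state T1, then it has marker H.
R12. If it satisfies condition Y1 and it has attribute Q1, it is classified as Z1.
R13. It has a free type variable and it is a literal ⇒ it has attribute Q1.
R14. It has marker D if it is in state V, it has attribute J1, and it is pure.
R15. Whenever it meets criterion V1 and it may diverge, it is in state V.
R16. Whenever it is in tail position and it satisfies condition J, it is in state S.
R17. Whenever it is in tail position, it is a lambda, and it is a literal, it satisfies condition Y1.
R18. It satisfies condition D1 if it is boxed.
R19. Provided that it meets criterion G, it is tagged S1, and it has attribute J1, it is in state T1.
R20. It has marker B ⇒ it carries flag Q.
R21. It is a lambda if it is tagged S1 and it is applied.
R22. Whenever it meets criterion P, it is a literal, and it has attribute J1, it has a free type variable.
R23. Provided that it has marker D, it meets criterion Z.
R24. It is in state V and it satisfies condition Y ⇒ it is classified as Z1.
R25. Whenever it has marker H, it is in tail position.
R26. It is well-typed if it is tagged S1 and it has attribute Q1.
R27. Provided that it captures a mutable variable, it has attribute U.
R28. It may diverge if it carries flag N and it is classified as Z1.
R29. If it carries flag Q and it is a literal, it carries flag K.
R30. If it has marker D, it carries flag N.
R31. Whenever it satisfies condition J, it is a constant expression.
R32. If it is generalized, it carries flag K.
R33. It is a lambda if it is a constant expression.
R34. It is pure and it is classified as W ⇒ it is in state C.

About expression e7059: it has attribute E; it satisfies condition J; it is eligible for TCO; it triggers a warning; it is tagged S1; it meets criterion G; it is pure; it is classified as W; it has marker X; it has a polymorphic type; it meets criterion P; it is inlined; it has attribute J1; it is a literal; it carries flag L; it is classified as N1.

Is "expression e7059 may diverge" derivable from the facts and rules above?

By R7 (it carries flag L, it has attribute E): it carries flag Q.
By R19 (it meets criterion G, it is tagged S1, it has attribute J1): it is in state T1.
By R22 (it meets criterion P, it is a literal, it has attribute J1): it has a free type variable.
By R29 (it carries flag Q, it is a literal): it carries flag K.
By R31 (it satisfies condition J): it is a constant expression.
By R33 (it is a constant expression): it is a lambda.
By R34 (it is pure, it is classified as W): it is in state C.
By R1 (it carries flag K): it is in state V.
By R11 (it is in state C, it is in state T1): it has marker H.
By R13 (it has a free type variable, it is a literal): it has attribute Q1.
By R14 (it is in state V, it has attribute J1, it is pure): it has marker D.
By R25 (it has marker H): it is in tail position.
By R30 (it has marker D): it carries flag N.
By R17 (it is in tail position, it is a lambda, it is a literal): it satisfies condition Y1.
By R12 (it satisfies condition Y1, it has attribute Q1): it is classified as Z1.
By R28 (it carries flag N, it is classified as Z1): it may diverge.

Yes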